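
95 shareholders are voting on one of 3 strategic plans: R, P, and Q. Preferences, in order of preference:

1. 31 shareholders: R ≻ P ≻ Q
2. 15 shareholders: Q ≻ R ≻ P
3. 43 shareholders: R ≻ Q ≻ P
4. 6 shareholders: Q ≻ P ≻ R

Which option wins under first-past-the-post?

R

First-place votes: R 74, P 0, Q 21.
R has the most first-place votes.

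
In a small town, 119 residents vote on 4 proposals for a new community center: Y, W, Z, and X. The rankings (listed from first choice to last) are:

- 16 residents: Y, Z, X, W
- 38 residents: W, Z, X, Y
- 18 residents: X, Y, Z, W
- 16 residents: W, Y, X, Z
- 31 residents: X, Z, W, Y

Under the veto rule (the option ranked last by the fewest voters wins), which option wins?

X

Last-place votes: Y 69, W 34, Z 16, X 0.
X is ranked last by the fewest voters, so X wins.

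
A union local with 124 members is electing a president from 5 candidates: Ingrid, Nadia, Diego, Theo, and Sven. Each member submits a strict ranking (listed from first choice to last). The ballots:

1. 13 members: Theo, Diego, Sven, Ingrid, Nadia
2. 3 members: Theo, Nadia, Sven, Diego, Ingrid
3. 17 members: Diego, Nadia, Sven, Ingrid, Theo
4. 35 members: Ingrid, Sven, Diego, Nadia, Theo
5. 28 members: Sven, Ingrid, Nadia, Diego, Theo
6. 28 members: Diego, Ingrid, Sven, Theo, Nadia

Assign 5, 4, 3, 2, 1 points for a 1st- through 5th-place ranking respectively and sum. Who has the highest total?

Ingrid: 13·2 + 3·1 + 17·2 + 35·5 + 28·4 + 28·4 = 462
Nadia: 13·1 + 3·4 + 17·4 + 35·2 + 28·3 + 28·1 = 275
Diego: 13·4 + 3·2 + 17·5 + 35·3 + 28·2 + 28·5 = 444
Theo: 13·5 + 3·5 + 17·1 + 35·1 + 28·1 + 28·2 = 216
Sven: 13·3 + 3·3 + 17·3 + 35·4 + 28·5 + 28·3 = 463
Sven has the highest Borda score (463).

Sven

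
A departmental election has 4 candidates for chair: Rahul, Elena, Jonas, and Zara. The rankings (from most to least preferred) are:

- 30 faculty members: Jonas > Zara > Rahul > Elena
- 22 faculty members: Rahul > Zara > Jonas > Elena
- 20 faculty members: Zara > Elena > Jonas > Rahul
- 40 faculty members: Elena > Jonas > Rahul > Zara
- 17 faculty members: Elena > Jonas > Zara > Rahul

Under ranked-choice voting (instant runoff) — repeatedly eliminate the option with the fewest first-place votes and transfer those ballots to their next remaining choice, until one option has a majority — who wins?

Elena

Round 1: Rahul 22, Elena 57, Jonas 30, Zara 20. Eliminate Zara.
Round 2: Rahul 22, Elena 77, Jonas 30. Elena has a majority.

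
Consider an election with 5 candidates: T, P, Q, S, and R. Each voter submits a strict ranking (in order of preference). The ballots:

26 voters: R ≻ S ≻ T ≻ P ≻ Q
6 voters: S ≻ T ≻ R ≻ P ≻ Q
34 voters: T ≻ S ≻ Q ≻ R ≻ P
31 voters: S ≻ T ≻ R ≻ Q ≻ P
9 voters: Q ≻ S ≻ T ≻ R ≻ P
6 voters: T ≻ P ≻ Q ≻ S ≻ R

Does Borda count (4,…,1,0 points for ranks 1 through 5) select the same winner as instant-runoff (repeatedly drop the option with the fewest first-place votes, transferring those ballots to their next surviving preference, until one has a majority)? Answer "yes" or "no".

yes

Borda — scores: T 341, P 50, Q 147, S 361, R 221. Winner: S.
Instant-runoff — R1 T 40, P 0, Q 9, S 37, R 26 (P out); R2 T 40, Q 9, S 37, R 26 (Q out); R3 T 40, S 46, R 26 (R out); R4 T 40, S 72 (S winner). Winner: S.
The two methods agree.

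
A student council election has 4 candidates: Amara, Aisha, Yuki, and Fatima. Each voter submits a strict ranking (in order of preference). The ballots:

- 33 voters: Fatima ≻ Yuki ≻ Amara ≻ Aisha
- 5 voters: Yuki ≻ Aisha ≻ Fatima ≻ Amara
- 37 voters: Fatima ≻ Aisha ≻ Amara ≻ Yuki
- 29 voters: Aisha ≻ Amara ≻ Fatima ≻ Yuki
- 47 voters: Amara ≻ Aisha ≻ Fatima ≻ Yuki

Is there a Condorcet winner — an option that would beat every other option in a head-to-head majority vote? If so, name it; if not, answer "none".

Amara vs Aisha: 80–71 for Amara.
Amara vs Yuki: 113–38 for Amara.
Amara vs Fatima: 76–75 for Amara.
Amara beats every other option head-to-head.

Amara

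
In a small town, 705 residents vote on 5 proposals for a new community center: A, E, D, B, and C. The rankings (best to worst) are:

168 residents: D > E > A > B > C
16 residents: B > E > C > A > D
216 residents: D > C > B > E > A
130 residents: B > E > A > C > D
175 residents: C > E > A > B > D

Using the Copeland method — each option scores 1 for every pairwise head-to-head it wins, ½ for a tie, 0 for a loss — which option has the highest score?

A: loses to E, D, B, and C → score 0.
E: beats A; loses to D, B, and C → score 1.
D: beats A, E, B, and C → score 4.
B: beats A and E; loses to D and C → score 2.
C: beats A, E, and B; loses to D → score 3.
D has the best pairwise record.

D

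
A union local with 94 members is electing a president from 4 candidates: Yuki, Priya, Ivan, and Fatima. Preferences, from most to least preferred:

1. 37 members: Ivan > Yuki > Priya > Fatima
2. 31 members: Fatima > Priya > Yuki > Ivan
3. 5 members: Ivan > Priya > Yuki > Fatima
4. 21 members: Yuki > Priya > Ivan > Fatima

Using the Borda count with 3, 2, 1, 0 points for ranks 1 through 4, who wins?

Yuki

Yuki: 37·2 + 31·1 + 5·1 + 21·3 = 173
Priya: 37·1 + 31·2 + 5·2 + 21·2 = 151
Ivan: 37·3 + 31·0 + 5·3 + 21·1 = 147
Fatima: 37·0 + 31·3 + 5·0 + 21·0 = 93
Yuki has the highest Borda score (173).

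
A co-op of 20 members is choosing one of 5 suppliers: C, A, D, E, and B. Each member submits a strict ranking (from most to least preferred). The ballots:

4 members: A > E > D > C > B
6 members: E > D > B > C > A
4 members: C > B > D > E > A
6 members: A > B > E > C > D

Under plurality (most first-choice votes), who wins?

A

First-place votes: C 4, A 10, D 0, E 6, B 0.
A has the most first-place votes.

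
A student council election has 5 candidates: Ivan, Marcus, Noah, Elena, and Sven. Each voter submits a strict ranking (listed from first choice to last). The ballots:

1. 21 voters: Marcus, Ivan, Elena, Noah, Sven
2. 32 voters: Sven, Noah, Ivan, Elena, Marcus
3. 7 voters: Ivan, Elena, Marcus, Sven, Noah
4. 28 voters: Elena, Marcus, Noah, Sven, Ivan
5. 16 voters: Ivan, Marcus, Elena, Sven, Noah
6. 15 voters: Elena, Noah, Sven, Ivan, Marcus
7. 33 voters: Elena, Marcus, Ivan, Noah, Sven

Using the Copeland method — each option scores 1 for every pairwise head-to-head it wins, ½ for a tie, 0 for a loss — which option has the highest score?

Ivan: beats Noah and Sven; ties Elena; loses to Marcus → score 2.5.
Marcus: beats Ivan, Noah, and Sven; loses to Elena → score 3.
Noah: beats Sven; loses to Ivan, Marcus, and Elena → score 1.
Elena: beats Marcus, Noah, and Sven; ties Ivan → score 3.5.
Sven: loses to Ivan, Marcus, Noah, and Elena → score 0.
Elena has the best pairwise record.

Elena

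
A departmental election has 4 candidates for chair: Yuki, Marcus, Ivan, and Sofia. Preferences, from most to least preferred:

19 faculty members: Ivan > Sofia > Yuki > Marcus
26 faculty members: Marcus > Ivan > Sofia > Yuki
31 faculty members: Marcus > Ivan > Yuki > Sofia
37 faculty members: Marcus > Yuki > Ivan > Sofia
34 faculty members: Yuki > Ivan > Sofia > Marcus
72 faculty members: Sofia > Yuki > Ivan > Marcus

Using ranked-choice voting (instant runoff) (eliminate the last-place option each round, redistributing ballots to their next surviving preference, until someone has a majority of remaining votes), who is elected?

Sofia

Round 1: Yuki 34, Marcus 94, Ivan 19, Sofia 72. Eliminate Ivan.
Round 2: Yuki 34, Marcus 94, Sofia 91. Eliminate Yuki.
Round 3: Marcus 94, Sofia 125. Sofia has a majority.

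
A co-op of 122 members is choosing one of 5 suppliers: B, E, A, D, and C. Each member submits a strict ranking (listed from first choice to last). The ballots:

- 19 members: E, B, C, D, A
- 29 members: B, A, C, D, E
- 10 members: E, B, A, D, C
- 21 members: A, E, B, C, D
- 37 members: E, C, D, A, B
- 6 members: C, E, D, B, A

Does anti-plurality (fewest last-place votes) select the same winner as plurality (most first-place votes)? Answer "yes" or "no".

Anti-plurality — last-place votes: B 37, E 29, A 25, D 21, C 10. Winner: C.
Plurality — first-place votes: B 29, E 66, A 21, D 0, C 6. Winner: E.
The two methods disagree.

no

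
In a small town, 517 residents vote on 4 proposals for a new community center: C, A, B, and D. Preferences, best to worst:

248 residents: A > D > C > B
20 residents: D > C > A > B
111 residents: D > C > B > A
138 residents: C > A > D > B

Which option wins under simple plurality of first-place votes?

First-place votes: C 138, A 248, B 0, D 131.
A has the most first-place votes.

A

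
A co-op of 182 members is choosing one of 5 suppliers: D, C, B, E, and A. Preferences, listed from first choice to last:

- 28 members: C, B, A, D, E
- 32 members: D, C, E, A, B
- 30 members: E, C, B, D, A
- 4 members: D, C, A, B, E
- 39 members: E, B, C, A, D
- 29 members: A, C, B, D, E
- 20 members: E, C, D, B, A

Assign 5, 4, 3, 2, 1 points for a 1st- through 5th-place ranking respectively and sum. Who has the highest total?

D: 28·2 + 32·5 + 30·2 + 4·5 + 39·1 + 29·2 + 20·3 = 453
C: 28·5 + 32·4 + 30·4 + 4·4 + 39·3 + 29·4 + 20·4 = 717
B: 28·4 + 32·1 + 30·3 + 4·2 + 39·4 + 29·3 + 20·2 = 525
E: 28·1 + 32·3 + 30·5 + 4·1 + 39·5 + 29·1 + 20·5 = 602
A: 28·3 + 32·2 + 30·1 + 4·3 + 39·2 + 29·5 + 20·1 = 433
C has the highest Borda score (717).

C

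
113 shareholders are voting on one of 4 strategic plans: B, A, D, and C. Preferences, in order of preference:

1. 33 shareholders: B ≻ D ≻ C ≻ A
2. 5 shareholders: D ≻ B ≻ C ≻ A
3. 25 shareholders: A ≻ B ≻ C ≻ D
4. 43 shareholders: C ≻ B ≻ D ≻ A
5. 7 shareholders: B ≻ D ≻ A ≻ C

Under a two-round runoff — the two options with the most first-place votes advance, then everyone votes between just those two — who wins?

B

Round 1 first-place votes: B 40, A 25, D 5, C 43.
C and B advance.
Runoff: C is preferred to B by 43 voters; B by 70.
B wins the runoff.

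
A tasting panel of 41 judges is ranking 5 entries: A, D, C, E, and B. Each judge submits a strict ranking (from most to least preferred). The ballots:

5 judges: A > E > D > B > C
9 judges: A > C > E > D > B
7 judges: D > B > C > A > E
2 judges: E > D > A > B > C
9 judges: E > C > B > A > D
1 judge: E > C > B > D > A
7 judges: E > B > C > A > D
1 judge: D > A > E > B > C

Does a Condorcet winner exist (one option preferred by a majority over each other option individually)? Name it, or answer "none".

none

Checking pairwise contests:
C beats A 24–17.
A beats D 30–11.
E beats C 25–16.
A beats E 22–19.
D beats B 24–17.
Every option loses at least one head-to-head, so there is no Condorcet winner.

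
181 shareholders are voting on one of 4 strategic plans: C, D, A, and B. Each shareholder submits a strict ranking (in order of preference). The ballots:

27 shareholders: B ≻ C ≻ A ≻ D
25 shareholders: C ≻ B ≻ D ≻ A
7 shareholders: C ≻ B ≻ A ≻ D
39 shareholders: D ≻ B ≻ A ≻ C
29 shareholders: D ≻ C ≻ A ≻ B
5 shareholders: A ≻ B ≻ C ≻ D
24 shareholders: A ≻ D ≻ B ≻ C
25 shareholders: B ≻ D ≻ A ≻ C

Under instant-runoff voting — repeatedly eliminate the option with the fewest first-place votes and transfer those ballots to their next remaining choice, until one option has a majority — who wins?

D

Round 1: C 32, D 68, A 29, B 52. Eliminate A.
Round 2: C 32, D 92, B 57. D has a majority.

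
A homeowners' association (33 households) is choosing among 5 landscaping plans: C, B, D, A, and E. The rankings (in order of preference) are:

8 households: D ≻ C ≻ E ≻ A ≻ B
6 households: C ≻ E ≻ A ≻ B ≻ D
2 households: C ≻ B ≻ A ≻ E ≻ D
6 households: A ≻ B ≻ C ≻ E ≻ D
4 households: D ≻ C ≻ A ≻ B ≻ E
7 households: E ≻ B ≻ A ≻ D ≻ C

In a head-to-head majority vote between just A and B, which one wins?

Voters preferring A to B: 24; preferring B to A: 9.
A wins the head-to-head.

A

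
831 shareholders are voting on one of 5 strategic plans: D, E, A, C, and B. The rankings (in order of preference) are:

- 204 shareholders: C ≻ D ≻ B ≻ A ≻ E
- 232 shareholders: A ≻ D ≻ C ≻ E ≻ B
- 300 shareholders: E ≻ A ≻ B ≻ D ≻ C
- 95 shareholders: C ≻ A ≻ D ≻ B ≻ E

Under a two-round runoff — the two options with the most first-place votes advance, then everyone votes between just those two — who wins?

C

Round 1 first-place votes: D 0, E 300, A 232, C 299, B 0.
E and C advance.
Runoff: E is preferred to C by 300 voters; C by 531.
C wins the runoff.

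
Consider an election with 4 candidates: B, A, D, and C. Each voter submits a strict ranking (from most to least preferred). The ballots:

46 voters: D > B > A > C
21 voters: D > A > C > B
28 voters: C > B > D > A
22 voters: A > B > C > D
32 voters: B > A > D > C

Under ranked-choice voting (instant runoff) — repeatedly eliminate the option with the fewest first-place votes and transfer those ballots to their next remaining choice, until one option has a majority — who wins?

Round 1: B 32, A 22, D 67, C 28. Eliminate A.
Round 2: B 54, D 67, C 28. Eliminate C.
Round 3: B 82, D 67. B has a majority.

B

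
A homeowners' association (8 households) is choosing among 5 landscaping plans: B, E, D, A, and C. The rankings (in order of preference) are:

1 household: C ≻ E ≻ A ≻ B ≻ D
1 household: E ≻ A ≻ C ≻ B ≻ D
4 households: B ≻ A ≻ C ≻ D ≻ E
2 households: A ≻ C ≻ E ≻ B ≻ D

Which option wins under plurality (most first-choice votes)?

B

First-place votes: B 4, E 1, D 0, A 2, C 1.
B has the most first-place votes.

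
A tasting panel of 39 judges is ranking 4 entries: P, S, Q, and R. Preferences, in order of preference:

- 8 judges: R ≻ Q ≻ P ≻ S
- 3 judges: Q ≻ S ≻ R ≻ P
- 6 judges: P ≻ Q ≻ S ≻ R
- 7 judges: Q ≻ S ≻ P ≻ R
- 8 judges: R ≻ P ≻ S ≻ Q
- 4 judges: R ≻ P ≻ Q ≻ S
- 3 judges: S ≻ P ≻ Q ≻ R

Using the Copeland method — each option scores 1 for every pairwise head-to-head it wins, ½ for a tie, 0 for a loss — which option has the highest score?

P: beats S and Q; loses to R → score 2.
S: loses to P, Q, and R → score 0.
Q: beats S; loses to P and R → score 1.
R: beats P, S, and Q → score 3.
R has the best pairwise record.

R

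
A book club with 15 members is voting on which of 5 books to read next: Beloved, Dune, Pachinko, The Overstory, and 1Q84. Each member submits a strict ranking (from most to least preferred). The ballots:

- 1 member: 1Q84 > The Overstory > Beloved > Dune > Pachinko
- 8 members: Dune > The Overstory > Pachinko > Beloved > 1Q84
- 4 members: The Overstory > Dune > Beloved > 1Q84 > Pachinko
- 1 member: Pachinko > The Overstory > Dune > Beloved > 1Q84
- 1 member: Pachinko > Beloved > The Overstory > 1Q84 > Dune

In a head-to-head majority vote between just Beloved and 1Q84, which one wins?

Beloved

Voters preferring Beloved to 1Q84: 14; preferring 1Q84 to Beloved: 1.
Beloved wins the head-to-head.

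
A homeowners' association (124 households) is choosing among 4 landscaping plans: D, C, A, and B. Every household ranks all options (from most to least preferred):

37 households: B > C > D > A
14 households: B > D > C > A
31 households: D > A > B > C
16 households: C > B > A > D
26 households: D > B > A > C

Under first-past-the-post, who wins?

First-place votes: D 57, C 16, A 0, B 51.
D has the most first-place votes.

D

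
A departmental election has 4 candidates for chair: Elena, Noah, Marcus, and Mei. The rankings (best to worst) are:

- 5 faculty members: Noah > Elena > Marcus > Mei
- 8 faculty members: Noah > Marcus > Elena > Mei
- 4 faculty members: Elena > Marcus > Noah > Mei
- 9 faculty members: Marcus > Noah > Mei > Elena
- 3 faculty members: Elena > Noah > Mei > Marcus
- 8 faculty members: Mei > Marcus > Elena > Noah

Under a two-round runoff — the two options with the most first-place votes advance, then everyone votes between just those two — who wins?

Marcus

Round 1 first-place votes: Elena 7, Noah 13, Marcus 9, Mei 8.
Noah and Marcus advance.
Runoff: Noah is preferred to Marcus by 16 voters; Marcus by 21.
Marcus wins the runoff.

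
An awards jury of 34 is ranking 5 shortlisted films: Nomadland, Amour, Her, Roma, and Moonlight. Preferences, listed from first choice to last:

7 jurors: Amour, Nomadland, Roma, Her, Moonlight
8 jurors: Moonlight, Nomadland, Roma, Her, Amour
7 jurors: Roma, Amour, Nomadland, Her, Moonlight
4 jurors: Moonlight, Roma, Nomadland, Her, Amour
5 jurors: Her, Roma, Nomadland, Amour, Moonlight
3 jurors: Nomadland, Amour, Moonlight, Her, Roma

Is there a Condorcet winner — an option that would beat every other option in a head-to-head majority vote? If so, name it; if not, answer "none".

Nomadland vs Amour: 20–14 for Nomadland.
Nomadland vs Her: 29–5 for Nomadland.
Nomadland vs Roma: 18–16 for Nomadland.
Nomadland vs Moonlight: 22–12 for Nomadland.
Nomadland beats every other option head-to-head.

Nomadland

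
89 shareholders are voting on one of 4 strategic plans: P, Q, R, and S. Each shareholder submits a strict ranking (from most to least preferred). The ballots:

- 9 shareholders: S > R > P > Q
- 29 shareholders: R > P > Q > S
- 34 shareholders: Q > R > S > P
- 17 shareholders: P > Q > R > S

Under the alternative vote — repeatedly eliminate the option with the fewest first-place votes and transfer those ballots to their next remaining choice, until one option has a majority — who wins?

Round 1: P 17, Q 34, R 29, S 9. Eliminate S.
Round 2: P 17, Q 34, R 38. Eliminate P.
Round 3: Q 51, R 38. Q has a majority.

Q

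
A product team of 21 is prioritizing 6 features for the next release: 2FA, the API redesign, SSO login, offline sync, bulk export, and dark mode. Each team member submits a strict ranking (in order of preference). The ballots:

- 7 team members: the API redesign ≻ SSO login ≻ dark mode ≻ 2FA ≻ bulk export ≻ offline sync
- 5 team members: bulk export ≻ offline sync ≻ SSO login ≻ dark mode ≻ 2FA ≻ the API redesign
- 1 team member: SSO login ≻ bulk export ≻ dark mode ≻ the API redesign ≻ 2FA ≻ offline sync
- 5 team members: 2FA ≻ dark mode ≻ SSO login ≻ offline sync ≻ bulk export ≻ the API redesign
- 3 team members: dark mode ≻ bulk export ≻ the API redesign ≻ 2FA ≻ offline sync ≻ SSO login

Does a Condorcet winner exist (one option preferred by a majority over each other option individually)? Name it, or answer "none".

SSO login

SSO login vs 2FA: 13–8 for SSO login.
SSO login vs the API redesign: 11–10 for SSO login.
SSO login vs offline sync: 13–8 for SSO login.
SSO login vs bulk export: 13–8 for SSO login.
SSO login vs dark mode: 13–8 for SSO login.
SSO login beats every other option head-to-head.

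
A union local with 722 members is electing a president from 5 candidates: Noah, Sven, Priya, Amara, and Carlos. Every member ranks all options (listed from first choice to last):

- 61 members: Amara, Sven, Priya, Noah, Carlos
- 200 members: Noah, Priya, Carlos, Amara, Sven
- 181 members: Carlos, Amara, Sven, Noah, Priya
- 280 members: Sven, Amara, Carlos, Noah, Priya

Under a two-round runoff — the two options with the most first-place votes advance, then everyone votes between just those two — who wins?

Round 1 first-place votes: Noah 200, Sven 280, Priya 0, Amara 61, Carlos 181.
Sven and Noah advance.
Runoff: Sven is preferred to Noah by 522 voters; Noah by 200.
Sven wins the runoff.

Sven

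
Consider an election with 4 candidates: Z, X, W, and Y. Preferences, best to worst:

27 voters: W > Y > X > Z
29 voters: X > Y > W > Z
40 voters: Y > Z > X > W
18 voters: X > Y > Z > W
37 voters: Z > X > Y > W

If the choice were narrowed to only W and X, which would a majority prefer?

X

Voters preferring W to X: 27; preferring X to W: 124.
X wins the head-to-head.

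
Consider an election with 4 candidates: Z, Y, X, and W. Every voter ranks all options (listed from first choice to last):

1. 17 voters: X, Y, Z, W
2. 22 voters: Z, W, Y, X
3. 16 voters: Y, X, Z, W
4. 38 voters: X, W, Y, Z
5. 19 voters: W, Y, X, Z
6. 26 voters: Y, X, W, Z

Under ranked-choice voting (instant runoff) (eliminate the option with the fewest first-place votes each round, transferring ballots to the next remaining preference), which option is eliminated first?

Round 1: Z 22, Y 42, X 55, W 19. Eliminate W.

W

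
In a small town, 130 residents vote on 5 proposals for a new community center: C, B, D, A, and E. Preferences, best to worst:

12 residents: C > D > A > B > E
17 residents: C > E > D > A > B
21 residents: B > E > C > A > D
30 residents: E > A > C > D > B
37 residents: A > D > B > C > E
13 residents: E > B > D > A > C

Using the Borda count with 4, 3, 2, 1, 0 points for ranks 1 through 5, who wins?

A

C: 12·4 + 17·4 + 21·2 + 30·2 + 37·1 + 13·0 = 255
B: 12·1 + 17·0 + 21·4 + 30·0 + 37·2 + 13·3 = 209
D: 12·3 + 17·2 + 21·0 + 30·1 + 37·3 + 13·2 = 237
A: 12·2 + 17·1 + 21·1 + 30·3 + 37·4 + 13·1 = 313
E: 12·0 + 17·3 + 21·3 + 30·4 + 37·0 + 13·4 = 286
A has the highest Borda score (313).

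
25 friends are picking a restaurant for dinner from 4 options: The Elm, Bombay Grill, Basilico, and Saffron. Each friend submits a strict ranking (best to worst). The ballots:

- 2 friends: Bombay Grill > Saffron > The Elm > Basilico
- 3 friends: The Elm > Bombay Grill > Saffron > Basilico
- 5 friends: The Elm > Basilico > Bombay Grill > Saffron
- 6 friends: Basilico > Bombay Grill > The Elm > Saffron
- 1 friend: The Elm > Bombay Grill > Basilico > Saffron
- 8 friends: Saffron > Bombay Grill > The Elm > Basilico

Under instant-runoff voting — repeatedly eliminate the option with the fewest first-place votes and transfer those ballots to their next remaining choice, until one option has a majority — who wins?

Round 1: The Elm 9, Bombay Grill 2, Basilico 6, Saffron 8. Eliminate Bombay Grill.
Round 2: The Elm 9, Basilico 6, Saffron 10. Eliminate Basilico.
Round 3: The Elm 15, Saffron 10. The Elm has a majority.

The Elm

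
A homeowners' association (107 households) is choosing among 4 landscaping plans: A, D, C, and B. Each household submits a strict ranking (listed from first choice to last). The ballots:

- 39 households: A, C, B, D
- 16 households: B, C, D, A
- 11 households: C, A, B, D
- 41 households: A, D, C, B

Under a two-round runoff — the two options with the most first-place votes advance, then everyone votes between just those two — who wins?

A

Round 1 first-place votes: A 80, D 0, C 11, B 16.
A and B advance.
Runoff: A is preferred to B by 91 voters; B by 16.
A wins the runoff.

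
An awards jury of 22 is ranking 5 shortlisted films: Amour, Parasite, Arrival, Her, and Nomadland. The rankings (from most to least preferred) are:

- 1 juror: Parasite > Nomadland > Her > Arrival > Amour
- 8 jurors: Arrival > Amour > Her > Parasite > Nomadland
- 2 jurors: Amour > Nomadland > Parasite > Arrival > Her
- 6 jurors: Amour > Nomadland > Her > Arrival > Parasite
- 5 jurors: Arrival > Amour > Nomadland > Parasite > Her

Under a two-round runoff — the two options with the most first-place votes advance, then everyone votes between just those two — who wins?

Arrival

Round 1 first-place votes: Amour 8, Parasite 1, Arrival 13, Her 0, Nomadland 0.
Arrival and Amour advance.
Runoff: Arrival is preferred to Amour by 14 voters; Amour by 8.
Arrival wins the runoff.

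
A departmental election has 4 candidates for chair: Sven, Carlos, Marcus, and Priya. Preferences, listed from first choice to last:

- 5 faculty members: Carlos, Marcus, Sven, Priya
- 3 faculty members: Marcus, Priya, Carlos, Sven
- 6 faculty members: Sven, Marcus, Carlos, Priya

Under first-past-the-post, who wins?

Sven

First-place votes: Sven 6, Carlos 5, Marcus 3, Priya 0.
Sven has the most first-place votes.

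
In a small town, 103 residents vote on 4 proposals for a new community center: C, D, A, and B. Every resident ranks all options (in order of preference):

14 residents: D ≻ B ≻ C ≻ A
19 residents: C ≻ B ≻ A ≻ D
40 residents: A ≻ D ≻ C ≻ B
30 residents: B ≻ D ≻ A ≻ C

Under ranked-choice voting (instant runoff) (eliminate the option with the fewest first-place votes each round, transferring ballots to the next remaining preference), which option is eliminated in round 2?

Round 1: C 19, D 14, A 40, B 30. Eliminate D.
Round 2: C 19, A 40, B 44. Eliminate C.

C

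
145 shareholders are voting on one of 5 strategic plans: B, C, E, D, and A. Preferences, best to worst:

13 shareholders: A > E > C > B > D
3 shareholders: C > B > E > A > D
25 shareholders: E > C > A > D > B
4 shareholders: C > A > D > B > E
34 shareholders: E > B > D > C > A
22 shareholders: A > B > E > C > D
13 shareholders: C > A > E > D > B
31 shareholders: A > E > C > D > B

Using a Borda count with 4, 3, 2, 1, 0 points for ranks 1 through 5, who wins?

E

B: 13·1 + 3·3 + 25·0 + 4·1 + 34·3 + 22·3 + 13·0 + 31·0 = 194
C: 13·2 + 3·4 + 25·3 + 4·4 + 34·1 + 22·1 + 13·4 + 31·2 = 299
E: 13·3 + 3·2 + 25·4 + 4·0 + 34·4 + 22·2 + 13·2 + 31·3 = 444
D: 13·0 + 3·0 + 25·1 + 4·2 + 34·2 + 22·0 + 13·1 + 31·1 = 145
A: 13·4 + 3·1 + 25·2 + 4·3 + 34·0 + 22·4 + 13·3 + 31·4 = 368
E has the highest Borda score (444).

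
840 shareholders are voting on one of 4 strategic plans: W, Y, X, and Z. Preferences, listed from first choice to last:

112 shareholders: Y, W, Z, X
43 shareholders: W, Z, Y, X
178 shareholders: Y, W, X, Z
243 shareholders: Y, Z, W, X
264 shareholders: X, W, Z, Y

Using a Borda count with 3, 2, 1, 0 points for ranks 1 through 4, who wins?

W: 112·2 + 43·3 + 178·2 + 243·1 + 264·2 = 1480
Y: 112·3 + 43·1 + 178·3 + 243·3 + 264·0 = 1642
X: 112·0 + 43·0 + 178·1 + 243·0 + 264·3 = 970
Z: 112·1 + 43·2 + 178·0 + 243·2 + 264·1 = 948
Y has the highest Borda score (1642).

Y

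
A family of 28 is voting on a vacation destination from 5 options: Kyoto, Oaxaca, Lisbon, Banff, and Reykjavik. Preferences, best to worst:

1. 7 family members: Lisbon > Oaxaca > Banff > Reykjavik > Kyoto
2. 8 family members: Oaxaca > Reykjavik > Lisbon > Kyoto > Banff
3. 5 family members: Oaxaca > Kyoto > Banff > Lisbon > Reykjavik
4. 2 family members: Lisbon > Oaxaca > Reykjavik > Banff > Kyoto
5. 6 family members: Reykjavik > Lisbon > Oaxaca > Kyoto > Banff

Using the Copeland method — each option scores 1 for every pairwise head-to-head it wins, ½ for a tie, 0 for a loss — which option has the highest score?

Lisbon

Kyoto: beats Banff; loses to Oaxaca, Lisbon, and Reykjavik → score 1.
Oaxaca: beats Kyoto, Banff, and Reykjavik; loses to Lisbon → score 3.
Lisbon: beats Kyoto, Oaxaca, and Banff; ties Reykjavik → score 3.5.
Banff: loses to Kyoto, Oaxaca, Lisbon, and Reykjavik → score 0.
Reykjavik: beats Kyoto and Banff; ties Lisbon; loses to Oaxaca → score 2.5.
Lisbon has the best pairwise record.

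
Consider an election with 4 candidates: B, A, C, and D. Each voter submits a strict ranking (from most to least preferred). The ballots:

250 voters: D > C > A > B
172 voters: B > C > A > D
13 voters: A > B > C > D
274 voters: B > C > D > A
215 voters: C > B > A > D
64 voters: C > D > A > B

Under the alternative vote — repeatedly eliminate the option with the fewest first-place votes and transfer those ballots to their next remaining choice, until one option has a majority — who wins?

C

Round 1: B 446, A 13, C 279, D 250. Eliminate A.
Round 2: B 459, C 279, D 250. Eliminate D.
Round 3: B 459, C 529. C has a majority.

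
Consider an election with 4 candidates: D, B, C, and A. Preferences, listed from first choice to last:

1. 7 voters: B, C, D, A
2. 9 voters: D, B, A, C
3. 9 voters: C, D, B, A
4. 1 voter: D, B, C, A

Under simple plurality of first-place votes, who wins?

D

First-place votes: D 10, B 7, C 9, A 0.
D has the most first-place votes.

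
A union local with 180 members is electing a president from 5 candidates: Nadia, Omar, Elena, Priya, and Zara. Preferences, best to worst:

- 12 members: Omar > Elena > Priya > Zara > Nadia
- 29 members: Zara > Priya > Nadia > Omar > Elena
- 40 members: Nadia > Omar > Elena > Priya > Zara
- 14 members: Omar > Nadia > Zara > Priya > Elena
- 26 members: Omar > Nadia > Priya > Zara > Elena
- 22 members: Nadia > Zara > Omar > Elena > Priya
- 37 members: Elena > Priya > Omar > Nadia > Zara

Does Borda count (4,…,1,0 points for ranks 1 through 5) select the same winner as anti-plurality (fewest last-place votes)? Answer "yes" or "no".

Borda — scores: Nadia 463, Omar 475, Elena 286, Priya 328, Zara 248. Winner: Omar.
Anti-plurality — last-place votes: Nadia 12, Omar 0, Elena 69, Priya 22, Zara 77. Winner: Omar.
The two methods agree.

yes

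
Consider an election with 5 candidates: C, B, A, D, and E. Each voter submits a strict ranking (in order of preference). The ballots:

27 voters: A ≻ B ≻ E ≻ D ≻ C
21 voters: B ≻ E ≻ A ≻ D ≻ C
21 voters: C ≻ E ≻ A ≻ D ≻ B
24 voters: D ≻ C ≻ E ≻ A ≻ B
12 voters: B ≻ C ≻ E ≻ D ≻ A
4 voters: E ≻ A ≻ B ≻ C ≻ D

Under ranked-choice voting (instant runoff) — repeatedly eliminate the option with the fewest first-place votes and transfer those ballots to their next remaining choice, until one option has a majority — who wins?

A

Round 1: C 21, B 33, A 27, D 24, E 4. Eliminate E.
Round 2: C 21, B 33, A 31, D 24. Eliminate C.
Round 3: B 33, A 52, D 24. Eliminate D.
Round 4: B 33, A 76. A has a majority.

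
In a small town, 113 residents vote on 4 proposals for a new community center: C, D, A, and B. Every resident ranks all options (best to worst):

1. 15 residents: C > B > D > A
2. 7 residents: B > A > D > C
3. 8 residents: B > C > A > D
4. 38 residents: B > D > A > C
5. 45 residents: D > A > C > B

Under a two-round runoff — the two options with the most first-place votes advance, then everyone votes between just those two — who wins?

Round 1 first-place votes: C 15, D 45, A 0, B 53.
B and D advance.
Runoff: B is preferred to D by 68 voters; D by 45.
B wins the runoff.

B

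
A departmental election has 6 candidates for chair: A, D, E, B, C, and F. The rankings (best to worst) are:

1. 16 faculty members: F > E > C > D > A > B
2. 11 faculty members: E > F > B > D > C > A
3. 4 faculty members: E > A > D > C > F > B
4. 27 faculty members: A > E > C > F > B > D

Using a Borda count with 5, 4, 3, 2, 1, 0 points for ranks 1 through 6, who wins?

A: 16·1 + 11·0 + 4·4 + 27·5 = 167
D: 16·2 + 11·2 + 4·3 + 27·0 = 66
E: 16·4 + 11·5 + 4·5 + 27·4 = 247
B: 16·0 + 11·3 + 4·0 + 27·1 = 60
C: 16·3 + 11·1 + 4·2 + 27·3 = 148
F: 16·5 + 11·4 + 4·1 + 27·2 = 182
E has the highest Borda score (247).

E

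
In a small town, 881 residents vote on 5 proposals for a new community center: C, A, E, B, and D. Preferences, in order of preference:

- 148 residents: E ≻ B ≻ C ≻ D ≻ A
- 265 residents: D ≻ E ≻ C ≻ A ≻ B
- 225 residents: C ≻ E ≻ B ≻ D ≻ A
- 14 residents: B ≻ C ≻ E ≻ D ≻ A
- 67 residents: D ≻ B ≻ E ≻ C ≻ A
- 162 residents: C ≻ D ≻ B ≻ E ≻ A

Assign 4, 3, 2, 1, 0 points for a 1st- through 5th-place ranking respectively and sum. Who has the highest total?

C

C: 148·2 + 265·2 + 225·4 + 14·3 + 67·1 + 162·4 = 2483
A: 148·0 + 265·1 + 225·0 + 14·0 + 67·0 + 162·0 = 265
E: 148·4 + 265·3 + 225·3 + 14·2 + 67·2 + 162·1 = 2386
B: 148·3 + 265·0 + 225·2 + 14·4 + 67·3 + 162·2 = 1475
D: 148·1 + 265·4 + 225·1 + 14·1 + 67·4 + 162·3 = 2201
C has the highest Borda score (2483).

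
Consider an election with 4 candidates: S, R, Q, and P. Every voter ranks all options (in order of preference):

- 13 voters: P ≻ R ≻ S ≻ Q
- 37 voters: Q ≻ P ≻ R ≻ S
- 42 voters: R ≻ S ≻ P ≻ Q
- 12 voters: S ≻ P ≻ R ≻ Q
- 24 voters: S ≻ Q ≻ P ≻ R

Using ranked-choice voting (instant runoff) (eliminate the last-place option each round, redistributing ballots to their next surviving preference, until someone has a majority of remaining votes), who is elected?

Round 1: S 36, R 42, Q 37, P 13. Eliminate P.
Round 2: S 36, R 55, Q 37. Eliminate S.
Round 3: R 67, Q 61. R has a majority.

R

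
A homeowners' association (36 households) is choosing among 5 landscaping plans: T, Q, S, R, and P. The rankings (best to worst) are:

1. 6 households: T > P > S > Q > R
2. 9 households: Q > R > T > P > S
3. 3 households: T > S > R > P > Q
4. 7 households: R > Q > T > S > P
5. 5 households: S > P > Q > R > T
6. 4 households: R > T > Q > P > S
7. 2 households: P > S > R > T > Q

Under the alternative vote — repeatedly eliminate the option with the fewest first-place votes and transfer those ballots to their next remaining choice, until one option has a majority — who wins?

Round 1: T 9, Q 9, S 5, R 11, P 2. Eliminate P.
Round 2: T 9, Q 9, S 7, R 11. Eliminate S.
Round 3: T 9, Q 14, R 13. Eliminate T.
Round 4: Q 20, R 16. Q has a majority.

Q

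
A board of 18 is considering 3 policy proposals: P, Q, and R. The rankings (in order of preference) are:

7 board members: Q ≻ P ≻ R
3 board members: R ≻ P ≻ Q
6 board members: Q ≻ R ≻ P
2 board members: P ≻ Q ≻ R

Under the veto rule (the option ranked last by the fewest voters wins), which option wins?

Last-place votes: P 6, Q 3, R 9.
Q is ranked last by the fewest voters, so Q wins.

Q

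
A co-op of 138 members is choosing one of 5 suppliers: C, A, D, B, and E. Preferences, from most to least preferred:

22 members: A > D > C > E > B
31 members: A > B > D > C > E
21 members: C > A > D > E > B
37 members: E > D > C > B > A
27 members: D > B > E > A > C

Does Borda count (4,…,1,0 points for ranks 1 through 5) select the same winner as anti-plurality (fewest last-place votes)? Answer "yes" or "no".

yes

Borda — scores: C 233, A 302, D 389, B 211, E 245. Winner: D.
Anti-plurality — last-place votes: C 27, A 37, D 0, B 43, E 31. Winner: D.
The two methods agree.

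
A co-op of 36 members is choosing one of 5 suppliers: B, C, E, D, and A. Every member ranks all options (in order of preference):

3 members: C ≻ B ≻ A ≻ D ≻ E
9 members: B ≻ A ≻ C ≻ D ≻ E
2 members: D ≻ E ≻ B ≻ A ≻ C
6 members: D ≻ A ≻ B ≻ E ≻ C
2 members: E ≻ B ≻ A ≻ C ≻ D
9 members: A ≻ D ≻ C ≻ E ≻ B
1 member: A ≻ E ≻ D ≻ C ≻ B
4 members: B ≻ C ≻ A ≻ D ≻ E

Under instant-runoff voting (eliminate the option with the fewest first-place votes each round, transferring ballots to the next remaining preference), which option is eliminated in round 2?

C

Round 1: B 13, C 3, E 2, D 8, A 10. Eliminate E.
Round 2: B 15, C 3, D 8, A 10. Eliminate C.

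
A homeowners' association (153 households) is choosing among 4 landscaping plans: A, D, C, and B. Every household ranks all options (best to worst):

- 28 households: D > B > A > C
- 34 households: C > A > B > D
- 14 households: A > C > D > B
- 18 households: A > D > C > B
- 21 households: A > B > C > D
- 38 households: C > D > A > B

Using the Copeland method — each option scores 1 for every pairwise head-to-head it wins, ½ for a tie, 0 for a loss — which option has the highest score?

A: beats D, C, and B → score 3.
D: beats B; loses to A and C → score 1.
C: beats D and B; loses to A → score 2.
B: loses to A, D, and C → score 0.
A has the best pairwise record.

A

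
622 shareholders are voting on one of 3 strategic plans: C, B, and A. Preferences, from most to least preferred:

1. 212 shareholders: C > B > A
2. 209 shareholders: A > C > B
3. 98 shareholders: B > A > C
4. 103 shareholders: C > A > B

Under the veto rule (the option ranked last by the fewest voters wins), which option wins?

Last-place votes: C 98, B 312, A 212.
C is ranked last by the fewest voters, so C wins.

C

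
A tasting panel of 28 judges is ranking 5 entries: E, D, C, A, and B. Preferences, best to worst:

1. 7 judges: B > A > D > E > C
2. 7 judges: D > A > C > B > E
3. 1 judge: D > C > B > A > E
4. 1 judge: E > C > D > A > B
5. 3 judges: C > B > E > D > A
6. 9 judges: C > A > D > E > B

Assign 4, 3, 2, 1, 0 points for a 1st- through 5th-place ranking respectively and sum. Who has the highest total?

E: 7·1 + 7·0 + 1·0 + 1·4 + 3·2 + 9·1 = 26
D: 7·2 + 7·4 + 1·4 + 1·2 + 3·1 + 9·2 = 69
C: 7·0 + 7·2 + 1·3 + 1·3 + 3·4 + 9·4 = 68
A: 7·3 + 7·3 + 1·1 + 1·1 + 3·0 + 9·3 = 71
B: 7·4 + 7·1 + 1·2 + 1·0 + 3·3 + 9·0 = 46
A has the highest Borda score (71).

A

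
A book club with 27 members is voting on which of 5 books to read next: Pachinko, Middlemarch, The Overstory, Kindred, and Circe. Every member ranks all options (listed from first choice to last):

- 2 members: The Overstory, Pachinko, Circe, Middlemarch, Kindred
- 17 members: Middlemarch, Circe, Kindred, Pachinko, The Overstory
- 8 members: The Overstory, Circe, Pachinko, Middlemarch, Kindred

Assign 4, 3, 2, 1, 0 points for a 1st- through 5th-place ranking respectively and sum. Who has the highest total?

Pachinko: 2·3 + 17·1 + 8·2 = 39
Middlemarch: 2·1 + 17·4 + 8·1 = 78
The Overstory: 2·4 + 17·0 + 8·4 = 40
Kindred: 2·0 + 17·2 + 8·0 = 34
Circe: 2·2 + 17·3 + 8·3 = 79
Circe has the highest Borda score (79).

Circe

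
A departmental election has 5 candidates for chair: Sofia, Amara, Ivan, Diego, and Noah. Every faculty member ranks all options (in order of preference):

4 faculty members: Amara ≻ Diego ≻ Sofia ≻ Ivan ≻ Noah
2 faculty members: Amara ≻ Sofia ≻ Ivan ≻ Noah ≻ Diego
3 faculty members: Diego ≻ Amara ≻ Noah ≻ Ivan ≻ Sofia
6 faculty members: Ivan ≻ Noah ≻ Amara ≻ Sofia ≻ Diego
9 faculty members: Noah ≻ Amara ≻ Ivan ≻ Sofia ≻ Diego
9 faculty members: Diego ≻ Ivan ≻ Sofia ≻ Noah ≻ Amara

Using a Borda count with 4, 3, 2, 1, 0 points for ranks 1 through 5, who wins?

Ivan

Sofia: 4·2 + 2·3 + 3·0 + 6·1 + 9·1 + 9·2 = 47
Amara: 4·4 + 2·4 + 3·3 + 6·2 + 9·3 + 9·0 = 72
Ivan: 4·1 + 2·2 + 3·1 + 6·4 + 9·2 + 9·3 = 80
Diego: 4·3 + 2·0 + 3·4 + 6·0 + 9·0 + 9·4 = 60
Noah: 4·0 + 2·1 + 3·2 + 6·3 + 9·4 + 9·1 = 71
Ivan has the highest Borda score (80).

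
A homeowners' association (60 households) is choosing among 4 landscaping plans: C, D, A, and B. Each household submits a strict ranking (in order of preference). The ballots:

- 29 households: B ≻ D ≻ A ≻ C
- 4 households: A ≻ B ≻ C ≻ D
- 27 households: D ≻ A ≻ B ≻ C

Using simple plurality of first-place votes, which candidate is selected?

First-place votes: C 0, D 27, A 4, B 29.
B has the most first-place votes.

B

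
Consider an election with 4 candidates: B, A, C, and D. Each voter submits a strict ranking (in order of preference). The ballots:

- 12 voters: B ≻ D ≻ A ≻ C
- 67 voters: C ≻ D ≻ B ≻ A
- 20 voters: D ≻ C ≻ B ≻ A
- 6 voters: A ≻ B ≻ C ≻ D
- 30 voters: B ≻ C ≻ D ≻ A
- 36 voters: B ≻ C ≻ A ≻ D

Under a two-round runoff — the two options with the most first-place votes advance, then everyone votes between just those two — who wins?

Round 1 first-place votes: B 78, A 6, C 67, D 20.
B and C advance.
Runoff: B is preferred to C by 84 voters; C by 87.
C wins the runoff.

C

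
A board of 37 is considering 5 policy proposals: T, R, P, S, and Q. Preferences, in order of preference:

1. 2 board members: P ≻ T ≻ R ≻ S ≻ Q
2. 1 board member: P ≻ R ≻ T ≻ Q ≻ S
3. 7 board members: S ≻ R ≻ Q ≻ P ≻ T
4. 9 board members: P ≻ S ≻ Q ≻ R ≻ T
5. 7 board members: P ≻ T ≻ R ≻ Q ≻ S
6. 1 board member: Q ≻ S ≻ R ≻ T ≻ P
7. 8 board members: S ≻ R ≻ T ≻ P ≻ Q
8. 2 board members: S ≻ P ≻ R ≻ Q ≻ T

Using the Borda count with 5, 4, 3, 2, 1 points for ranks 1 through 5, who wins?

T: 2·4 + 1·3 + 7·1 + 9·1 + 7·4 + 1·2 + 8·3 + 2·1 = 83
R: 2·3 + 1·4 + 7·4 + 9·2 + 7·3 + 1·3 + 8·4 + 2·3 = 118
P: 2·5 + 1·5 + 7·2 + 9·5 + 7·5 + 1·1 + 8·2 + 2·4 = 134
S: 2·2 + 1·1 + 7·5 + 9·4 + 7·1 + 1·4 + 8·5 + 2·5 = 137
Q: 2·1 + 1·2 + 7·3 + 9·3 + 7·2 + 1·5 + 8·1 + 2·2 = 83
S has the highest Borda score (137).

S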